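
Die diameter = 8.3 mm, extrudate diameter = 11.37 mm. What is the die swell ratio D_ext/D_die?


Die swell ratio = D_extrudate / D_die
= 11.37 / 8.3
= 1.37

Die swell = 1.37


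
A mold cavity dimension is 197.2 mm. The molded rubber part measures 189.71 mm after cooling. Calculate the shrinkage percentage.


Shrinkage = (mold - part) / mold * 100
= (197.2 - 189.71) / 197.2 * 100
= 7.49 / 197.2 * 100
= 3.8%

3.8%


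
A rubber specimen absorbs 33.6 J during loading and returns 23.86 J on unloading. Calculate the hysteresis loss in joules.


Hysteresis loss = loading - unloading
= 33.6 - 23.86
= 9.74 J

9.74 J


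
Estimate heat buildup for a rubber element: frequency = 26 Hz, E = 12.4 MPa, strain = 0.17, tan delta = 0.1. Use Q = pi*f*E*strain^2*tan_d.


Q = pi * f * E * strain^2 * tan_d
= pi * 26 * 12.4 * 0.17^2 * 0.1
= pi * 26 * 12.4 * 0.0289 * 0.1
= 2.9271

Q = 2.9271


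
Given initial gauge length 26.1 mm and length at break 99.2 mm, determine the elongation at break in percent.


Elongation = (Lf - L0) / L0 * 100
= (99.2 - 26.1) / 26.1 * 100
= 73.1 / 26.1 * 100
= 280.1%

280.1%


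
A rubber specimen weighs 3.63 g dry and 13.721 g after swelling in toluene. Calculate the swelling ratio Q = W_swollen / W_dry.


Q = W_swollen / W_dry
Q = 13.721 / 3.63
Q = 3.78

Q = 3.78


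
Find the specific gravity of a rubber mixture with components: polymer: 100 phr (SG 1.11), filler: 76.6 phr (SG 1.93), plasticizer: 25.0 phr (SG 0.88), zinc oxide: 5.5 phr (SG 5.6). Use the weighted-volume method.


Sum of weights = 207.1
Volume contributions:
  polymer: 100/1.11 = 90.0901
  filler: 76.6/1.93 = 39.6891
  plasticizer: 25.0/0.88 = 28.4091
  zinc oxide: 5.5/5.6 = 0.9821
Sum of volumes = 159.1704
SG = 207.1 / 159.1704 = 1.301

SG = 1.301


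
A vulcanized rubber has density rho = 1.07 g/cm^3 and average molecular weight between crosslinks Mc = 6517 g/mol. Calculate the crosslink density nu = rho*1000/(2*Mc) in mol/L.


nu = rho * 1000 / (2 * Mc)
nu = 1.07 * 1000 / (2 * 6517)
nu = 1070.0 / 13034
nu = 0.0821 mol/L

0.0821 mol/L


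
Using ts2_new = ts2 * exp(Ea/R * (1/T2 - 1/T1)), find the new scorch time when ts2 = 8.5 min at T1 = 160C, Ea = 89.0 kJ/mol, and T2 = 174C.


Convert temperatures: T1 = 160 + 273.15 = 433.15 K, T2 = 174 + 273.15 = 447.15 K
ts2_new = 8.5 * exp(89000 / 8.314 * (1/447.15 - 1/433.15))
1/T2 - 1/T1 = -7.2283e-05
ts2_new = 3.92 min

3.92 min


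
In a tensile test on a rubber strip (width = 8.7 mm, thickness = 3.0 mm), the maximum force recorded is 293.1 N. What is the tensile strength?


Area = width * thickness = 8.7 * 3.0 = 26.1 mm^2
TS = force / area = 293.1 / 26.1 = 11.23 MPa

11.23 MPa


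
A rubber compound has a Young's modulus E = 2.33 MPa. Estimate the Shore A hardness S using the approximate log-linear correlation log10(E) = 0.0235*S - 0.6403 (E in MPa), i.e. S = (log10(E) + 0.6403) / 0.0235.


log10(E) = 0.0235*S - 0.6403  =>  S = (log10(E) + 0.6403) / 0.0235
log10(2.33) = 0.367356
S = (0.367356 + 0.6403) / 0.0235 = 1.007656 / 0.0235
S = 42.9

Shore A = 42.9


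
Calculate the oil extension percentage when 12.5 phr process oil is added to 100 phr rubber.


Oil % = oil / (100 + oil) * 100
= 12.5 / (100 + 12.5) * 100
= 12.5 / 112.5 * 100
= 11.11%

11.11%


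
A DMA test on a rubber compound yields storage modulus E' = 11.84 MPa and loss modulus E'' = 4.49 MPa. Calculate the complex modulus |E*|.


|E*| = sqrt(E'^2 + E''^2)
= sqrt(11.84^2 + 4.49^2)
= sqrt(140.1856 + 20.1601)
= 12.663 MPa

12.663 MPa


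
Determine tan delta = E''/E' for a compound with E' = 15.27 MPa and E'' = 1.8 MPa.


tan delta = E'' / E'
= 1.8 / 15.27
= 0.1179

tan delta = 0.1179


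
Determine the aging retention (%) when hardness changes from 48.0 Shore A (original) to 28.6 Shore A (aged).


Retention = aged / original * 100
= 28.6 / 48.0 * 100
= 59.6%

59.6%


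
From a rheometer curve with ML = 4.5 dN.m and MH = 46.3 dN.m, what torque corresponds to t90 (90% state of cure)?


M90 = ML + 0.9 * (MH - ML)
M90 = 4.5 + 0.9 * (46.3 - 4.5)
M90 = 4.5 + 0.9 * 41.8
M90 = 42.12 dN.m

42.12 dN.m


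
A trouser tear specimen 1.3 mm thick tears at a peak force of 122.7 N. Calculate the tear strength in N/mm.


Tear strength = force / thickness
= 122.7 / 1.3
= 94.38 N/mm

94.38 N/mm


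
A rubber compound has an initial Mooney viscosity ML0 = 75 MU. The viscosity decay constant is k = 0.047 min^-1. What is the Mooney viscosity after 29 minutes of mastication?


ML = ML0 * exp(-k * t)
ML = 75 * exp(-0.047 * 29)
ML = 75 * 0.2559
ML = 19.19 MU

19.19 MU


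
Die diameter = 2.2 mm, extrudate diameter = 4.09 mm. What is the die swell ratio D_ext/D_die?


Die swell ratio = D_extrudate / D_die
= 4.09 / 2.2
= 1.859

Die swell = 1.859


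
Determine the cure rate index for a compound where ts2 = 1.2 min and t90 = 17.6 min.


CRI = 100 / (t90 - ts2)
= 100 / (17.6 - 1.2)
= 100 / 16.4
= 6.1 min^-1

6.1 min^-1


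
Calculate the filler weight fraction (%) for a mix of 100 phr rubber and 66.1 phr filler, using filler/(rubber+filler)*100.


Filler % = filler / (rubber + filler) * 100
= 66.1 / (100 + 66.1) * 100
= 66.1 / 166.1 * 100
= 39.8%

39.8%


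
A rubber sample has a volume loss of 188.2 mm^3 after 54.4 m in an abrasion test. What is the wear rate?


Rate = volume_loss / distance
= 188.2 / 54.4
= 3.46 mm^3/m

3.46 mm^3/m


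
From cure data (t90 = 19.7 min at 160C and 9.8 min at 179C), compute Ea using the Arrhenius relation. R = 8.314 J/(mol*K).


T1 = 433.15 K, T2 = 452.15 K
1/T1 - 1/T2 = 9.7014e-05
ln(t1/t2) = ln(19.7/9.8) = 0.6982
Ea = 8.314 * 0.6982 / 9.7014e-05 = 59838.3577 J/mol
Ea = 59.84 kJ/mol

59.84 kJ/mol


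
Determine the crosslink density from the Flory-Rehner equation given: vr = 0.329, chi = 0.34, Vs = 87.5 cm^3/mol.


ln(1 - vr) = ln(1 - 0.329) = -0.3990
Numerator = -((-0.3990) + 0.329 + 0.34 * 0.329^2) = 0.0332
Denominator = 87.5 * (0.329^(1/3) - 0.329/2) = 46.0113
nu = 0.0332 / 46.0113 = 7.2122e-04 mol/cm^3

7.2122e-04 mol/cm^3


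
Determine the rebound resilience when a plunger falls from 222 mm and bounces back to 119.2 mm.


Resilience = h_rebound / h_drop * 100
= 119.2 / 222 * 100
= 53.7%

53.7%


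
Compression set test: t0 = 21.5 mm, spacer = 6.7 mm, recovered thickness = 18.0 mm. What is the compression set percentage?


CS = (t0 - recovered) / (t0 - ts) * 100
= (21.5 - 18.0) / (21.5 - 6.7) * 100
= 3.5 / 14.8 * 100
= 23.6%

23.6%


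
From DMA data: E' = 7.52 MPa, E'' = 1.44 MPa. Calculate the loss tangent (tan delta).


tan delta = E'' / E'
= 1.44 / 7.52
= 0.1915

tan delta = 0.1915


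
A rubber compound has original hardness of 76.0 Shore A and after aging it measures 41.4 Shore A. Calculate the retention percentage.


Retention = aged / original * 100
= 41.4 / 76.0 * 100
= 54.5%

54.5%


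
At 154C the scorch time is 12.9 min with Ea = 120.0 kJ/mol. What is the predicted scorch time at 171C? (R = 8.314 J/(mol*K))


Convert temperatures: T1 = 154 + 273.15 = 427.15 K, T2 = 171 + 273.15 = 444.15 K
ts2_new = 12.9 * exp(120000 / 8.314 * (1/444.15 - 1/427.15))
1/T2 - 1/T1 = -8.9606e-05
ts2_new = 3.54 min

3.54 min


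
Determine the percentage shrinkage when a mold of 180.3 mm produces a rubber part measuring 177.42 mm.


Shrinkage = (mold - part) / mold * 100
= (180.3 - 177.42) / 180.3 * 100
= 2.88 / 180.3 * 100
= 1.6%

1.6%


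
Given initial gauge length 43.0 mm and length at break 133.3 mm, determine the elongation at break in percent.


Elongation = (Lf - L0) / L0 * 100
= (133.3 - 43.0) / 43.0 * 100
= 90.3 / 43.0 * 100
= 210.0%

210.0%


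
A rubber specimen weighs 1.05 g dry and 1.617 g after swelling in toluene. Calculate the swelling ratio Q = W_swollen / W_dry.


Q = W_swollen / W_dry
Q = 1.617 / 1.05
Q = 1.54

Q = 1.54


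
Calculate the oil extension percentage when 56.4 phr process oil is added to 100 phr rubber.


Oil % = oil / (100 + oil) * 100
= 56.4 / (100 + 56.4) * 100
= 56.4 / 156.4 * 100
= 36.06%

36.06%


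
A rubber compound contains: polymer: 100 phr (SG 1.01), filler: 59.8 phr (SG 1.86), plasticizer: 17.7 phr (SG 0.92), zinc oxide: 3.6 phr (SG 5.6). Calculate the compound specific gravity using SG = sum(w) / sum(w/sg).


Sum of weights = 181.1
Volume contributions:
  polymer: 100/1.01 = 99.0099
  filler: 59.8/1.86 = 32.1505
  plasticizer: 17.7/0.92 = 19.2391
  zinc oxide: 3.6/5.6 = 0.6429
Sum of volumes = 151.0424
SG = 181.1 / 151.0424 = 1.199

SG = 1.199


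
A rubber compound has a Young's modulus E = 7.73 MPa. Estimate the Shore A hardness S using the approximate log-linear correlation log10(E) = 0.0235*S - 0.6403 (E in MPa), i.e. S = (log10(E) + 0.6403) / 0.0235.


log10(E) = 0.0235*S - 0.6403  =>  S = (log10(E) + 0.6403) / 0.0235
log10(7.73) = 0.888179
S = (0.888179 + 0.6403) / 0.0235 = 1.528479 / 0.0235
S = 65.0

Shore A = 65.0


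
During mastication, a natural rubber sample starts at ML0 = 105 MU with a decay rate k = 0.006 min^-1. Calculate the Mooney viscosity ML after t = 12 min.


ML = ML0 * exp(-k * t)
ML = 105 * exp(-0.006 * 12)
ML = 105 * 0.9305
ML = 97.71 MU

97.71 MU


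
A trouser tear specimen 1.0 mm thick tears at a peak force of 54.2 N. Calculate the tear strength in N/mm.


Tear strength = force / thickness
= 54.2 / 1.0
= 54.2 N/mm

54.2 N/mm


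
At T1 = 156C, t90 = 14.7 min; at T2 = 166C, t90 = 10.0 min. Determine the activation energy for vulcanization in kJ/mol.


T1 = 429.15 K, T2 = 439.15 K
1/T1 - 1/T2 = 5.3061e-05
ln(t1/t2) = ln(14.7/10.0) = 0.3853
Ea = 8.314 * 0.3853 / 5.3061e-05 = 60365.4790 J/mol
Ea = 60.37 kJ/mol

60.37 kJ/mol


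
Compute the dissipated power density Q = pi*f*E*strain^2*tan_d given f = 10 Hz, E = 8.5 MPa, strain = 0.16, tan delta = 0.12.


Q = pi * f * E * strain^2 * tan_d
= pi * 10 * 8.5 * 0.16^2 * 0.12
= pi * 10 * 8.5 * 0.0256 * 0.12
= 0.8203

Q = 0.8203


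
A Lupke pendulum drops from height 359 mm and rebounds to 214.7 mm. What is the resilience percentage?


Resilience = h_rebound / h_drop * 100
= 214.7 / 359 * 100
= 59.8%

59.8%


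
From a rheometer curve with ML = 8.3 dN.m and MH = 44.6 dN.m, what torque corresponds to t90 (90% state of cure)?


M90 = ML + 0.9 * (MH - ML)
M90 = 8.3 + 0.9 * (44.6 - 8.3)
M90 = 8.3 + 0.9 * 36.3
M90 = 40.97 dN.m

40.97 dN.m


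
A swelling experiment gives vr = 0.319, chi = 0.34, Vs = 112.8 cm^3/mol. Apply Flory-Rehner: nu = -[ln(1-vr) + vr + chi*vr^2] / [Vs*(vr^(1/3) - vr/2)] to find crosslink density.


ln(1 - vr) = ln(1 - 0.319) = -0.3842
Numerator = -((-0.3842) + 0.319 + 0.34 * 0.319^2) = 0.0306
Denominator = 112.8 * (0.319^(1/3) - 0.319/2) = 59.0821
nu = 0.0306 / 59.0821 = 5.1783e-04 mol/cm^3

5.1783e-04 mol/cm^3


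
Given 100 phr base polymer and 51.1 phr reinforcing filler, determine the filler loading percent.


Filler % = filler / (rubber + filler) * 100
= 51.1 / (100 + 51.1) * 100
= 51.1 / 151.1 * 100
= 33.82%

33.82%


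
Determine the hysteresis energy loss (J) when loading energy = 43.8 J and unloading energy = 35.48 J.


Hysteresis loss = loading - unloading
= 43.8 - 35.48
= 8.32 J

8.32 J


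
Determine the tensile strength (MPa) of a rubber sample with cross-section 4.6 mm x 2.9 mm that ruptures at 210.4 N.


Area = width * thickness = 4.6 * 2.9 = 13.34 mm^2
TS = force / area = 210.4 / 13.34 = 15.77 MPa

15.77 MPa


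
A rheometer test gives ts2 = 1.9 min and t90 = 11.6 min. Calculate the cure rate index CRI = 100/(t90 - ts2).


CRI = 100 / (t90 - ts2)
= 100 / (11.6 - 1.9)
= 100 / 9.7
= 10.31 min^-1

10.31 min^-1


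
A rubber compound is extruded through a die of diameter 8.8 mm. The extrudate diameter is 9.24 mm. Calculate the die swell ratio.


Die swell ratio = D_extrudate / D_die
= 9.24 / 8.8
= 1.05

Die swell = 1.05


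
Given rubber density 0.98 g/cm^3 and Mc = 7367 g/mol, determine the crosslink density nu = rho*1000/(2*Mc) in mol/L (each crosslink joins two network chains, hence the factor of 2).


nu = rho * 1000 / (2 * Mc)
nu = 0.98 * 1000 / (2 * 7367)
nu = 980.0 / 14734
nu = 0.0665 mol/L

0.0665 mol/L


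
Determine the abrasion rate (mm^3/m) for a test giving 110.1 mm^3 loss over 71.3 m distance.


Rate = volume_loss / distance
= 110.1 / 71.3
= 1.544 mm^3/m

1.544 mm^3/m


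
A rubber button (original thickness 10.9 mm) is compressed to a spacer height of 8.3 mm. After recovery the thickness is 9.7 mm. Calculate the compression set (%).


CS = (t0 - recovered) / (t0 - ts) * 100
= (10.9 - 9.7) / (10.9 - 8.3) * 100
= 1.2 / 2.6 * 100
= 46.2%

46.2%


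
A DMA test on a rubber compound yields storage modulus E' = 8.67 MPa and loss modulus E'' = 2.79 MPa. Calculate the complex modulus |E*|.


|E*| = sqrt(E'^2 + E''^2)
= sqrt(8.67^2 + 2.79^2)
= sqrt(75.1689 + 7.7841)
= 9.108 MPa

9.108 MPa


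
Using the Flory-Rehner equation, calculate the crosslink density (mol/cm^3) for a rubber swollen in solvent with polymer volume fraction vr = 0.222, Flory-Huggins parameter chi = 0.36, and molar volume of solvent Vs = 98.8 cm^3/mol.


ln(1 - vr) = ln(1 - 0.222) = -0.2510
Numerator = -((-0.2510) + 0.222 + 0.36 * 0.222^2) = 0.0113
Denominator = 98.8 * (0.222^(1/3) - 0.222/2) = 48.8571
nu = 0.0113 / 48.8571 = 2.3101e-04 mol/cm^3

2.3101e-04 mol/cm^3


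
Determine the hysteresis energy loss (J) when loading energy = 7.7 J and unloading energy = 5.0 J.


Hysteresis loss = loading - unloading
= 7.7 - 5.0
= 2.7 J

2.7 J


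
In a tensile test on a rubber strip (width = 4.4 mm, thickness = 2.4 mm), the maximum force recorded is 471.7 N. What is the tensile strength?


Area = width * thickness = 4.4 * 2.4 = 10.56 mm^2
TS = force / area = 471.7 / 10.56 = 44.67 MPa

44.67 MPa


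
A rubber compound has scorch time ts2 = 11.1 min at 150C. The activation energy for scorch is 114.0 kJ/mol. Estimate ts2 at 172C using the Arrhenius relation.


Convert temperatures: T1 = 150 + 273.15 = 423.15 K, T2 = 172 + 273.15 = 445.15 K
ts2_new = 11.1 * exp(114000 / 8.314 * (1/445.15 - 1/423.15))
1/T2 - 1/T1 = -1.1679e-04
ts2_new = 2.24 min

2.24 min


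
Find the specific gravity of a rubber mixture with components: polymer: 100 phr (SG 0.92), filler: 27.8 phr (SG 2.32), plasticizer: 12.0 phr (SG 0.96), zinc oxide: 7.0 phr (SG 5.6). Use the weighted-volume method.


Sum of weights = 146.8
Volume contributions:
  polymer: 100/0.92 = 108.6957
  filler: 27.8/2.32 = 11.9828
  plasticizer: 12.0/0.96 = 12.5000
  zinc oxide: 7.0/5.6 = 1.2500
Sum of volumes = 134.4284
SG = 146.8 / 134.4284 = 1.092

SG = 1.092


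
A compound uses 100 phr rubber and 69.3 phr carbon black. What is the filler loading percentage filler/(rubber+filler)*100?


Filler % = filler / (rubber + filler) * 100
= 69.3 / (100 + 69.3) * 100
= 69.3 / 169.3 * 100
= 40.93%

40.93%


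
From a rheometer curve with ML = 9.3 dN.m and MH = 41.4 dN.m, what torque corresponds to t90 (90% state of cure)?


M90 = ML + 0.9 * (MH - ML)
M90 = 9.3 + 0.9 * (41.4 - 9.3)
M90 = 9.3 + 0.9 * 32.1
M90 = 38.19 dN.m

38.19 dN.m


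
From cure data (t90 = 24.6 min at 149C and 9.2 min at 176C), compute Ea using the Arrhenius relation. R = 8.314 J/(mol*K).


T1 = 422.15 K, T2 = 449.15 K
1/T1 - 1/T2 = 1.4240e-04
ln(t1/t2) = ln(24.6/9.2) = 0.9835
Ea = 8.314 * 0.9835 / 1.4240e-04 = 57424.5747 J/mol
Ea = 57.42 kJ/mol

57.42 kJ/mol


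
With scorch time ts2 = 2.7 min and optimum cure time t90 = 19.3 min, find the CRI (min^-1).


CRI = 100 / (t90 - ts2)
= 100 / (19.3 - 2.7)
= 100 / 16.6
= 6.02 min^-1

6.02 min^-1


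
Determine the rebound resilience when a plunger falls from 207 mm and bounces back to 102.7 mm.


Resilience = h_rebound / h_drop * 100
= 102.7 / 207 * 100
= 49.6%

49.6%


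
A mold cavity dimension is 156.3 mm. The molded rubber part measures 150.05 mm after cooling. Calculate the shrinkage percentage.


Shrinkage = (mold - part) / mold * 100
= (156.3 - 150.05) / 156.3 * 100
= 6.25 / 156.3 * 100
= 4.0%

4.0%


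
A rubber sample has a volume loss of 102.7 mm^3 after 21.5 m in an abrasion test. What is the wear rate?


Rate = volume_loss / distance
= 102.7 / 21.5
= 4.777 mm^3/m

4.777 mm^3/m


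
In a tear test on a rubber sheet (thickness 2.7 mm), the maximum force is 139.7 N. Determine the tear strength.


Tear strength = force / thickness
= 139.7 / 2.7
= 51.74 N/mm

51.74 N/mm


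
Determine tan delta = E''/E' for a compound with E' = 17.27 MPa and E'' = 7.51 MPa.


tan delta = E'' / E'
= 7.51 / 17.27
= 0.4349

tan delta = 0.4349


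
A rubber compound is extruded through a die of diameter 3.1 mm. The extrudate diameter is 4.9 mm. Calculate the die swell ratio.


Die swell ratio = D_extrudate / D_die
= 4.9 / 3.1
= 1.581

Die swell = 1.581


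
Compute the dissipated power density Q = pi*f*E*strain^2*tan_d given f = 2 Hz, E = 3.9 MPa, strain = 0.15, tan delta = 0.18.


Q = pi * f * E * strain^2 * tan_d
= pi * 2 * 3.9 * 0.15^2 * 0.18
= pi * 2 * 3.9 * 0.0225 * 0.18
= 0.0992

Q = 0.0992


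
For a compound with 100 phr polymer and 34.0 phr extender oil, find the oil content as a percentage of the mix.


Oil % = oil / (100 + oil) * 100
= 34.0 / (100 + 34.0) * 100
= 34.0 / 134.0 * 100
= 25.37%

25.37%


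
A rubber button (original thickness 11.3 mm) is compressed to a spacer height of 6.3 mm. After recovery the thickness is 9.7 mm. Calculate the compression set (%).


CS = (t0 - recovered) / (t0 - ts) * 100
= (11.3 - 9.7) / (11.3 - 6.3) * 100
= 1.6 / 5.0 * 100
= 32.0%

32.0%


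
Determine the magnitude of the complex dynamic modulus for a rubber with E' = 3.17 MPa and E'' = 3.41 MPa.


|E*| = sqrt(E'^2 + E''^2)
= sqrt(3.17^2 + 3.41^2)
= sqrt(10.0489 + 11.6281)
= 4.656 MPa

4.656 MPa


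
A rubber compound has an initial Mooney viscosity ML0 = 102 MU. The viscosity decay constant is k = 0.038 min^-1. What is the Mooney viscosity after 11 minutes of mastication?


ML = ML0 * exp(-k * t)
ML = 102 * exp(-0.038 * 11)
ML = 102 * 0.6584
ML = 67.15 MU

67.15 MU


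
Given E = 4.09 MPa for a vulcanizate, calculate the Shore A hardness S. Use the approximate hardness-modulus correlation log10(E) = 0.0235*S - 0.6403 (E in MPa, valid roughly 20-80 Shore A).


log10(E) = 0.0235*S - 0.6403  =>  S = (log10(E) + 0.6403) / 0.0235
log10(4.09) = 0.611723
S = (0.611723 + 0.6403) / 0.0235 = 1.252023 / 0.0235
S = 53.3

Shore A = 53.3


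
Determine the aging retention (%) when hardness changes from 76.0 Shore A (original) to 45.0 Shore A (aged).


Retention = aged / original * 100
= 45.0 / 76.0 * 100
= 59.2%

59.2%


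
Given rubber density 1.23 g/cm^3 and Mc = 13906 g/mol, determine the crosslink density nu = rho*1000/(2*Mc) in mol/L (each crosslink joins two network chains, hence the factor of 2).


nu = rho * 1000 / (2 * Mc)
nu = 1.23 * 1000 / (2 * 13906)
nu = 1230.0 / 27812
nu = 0.0442 mol/L

0.0442 mol/L


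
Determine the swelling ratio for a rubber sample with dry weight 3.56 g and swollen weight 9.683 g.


Q = W_swollen / W_dry
Q = 9.683 / 3.56
Q = 2.72

Q = 2.72


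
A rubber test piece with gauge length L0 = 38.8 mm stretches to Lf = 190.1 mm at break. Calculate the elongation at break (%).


Elongation = (Lf - L0) / L0 * 100
= (190.1 - 38.8) / 38.8 * 100
= 151.3 / 38.8 * 100
= 389.9%

389.9%


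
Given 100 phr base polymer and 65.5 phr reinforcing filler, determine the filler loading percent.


Filler % = filler / (rubber + filler) * 100
= 65.5 / (100 + 65.5) * 100
= 65.5 / 165.5 * 100
= 39.58%

39.58%


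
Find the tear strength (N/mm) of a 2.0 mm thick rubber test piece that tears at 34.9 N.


Tear strength = force / thickness
= 34.9 / 2.0
= 17.45 N/mm

17.45 N/mm


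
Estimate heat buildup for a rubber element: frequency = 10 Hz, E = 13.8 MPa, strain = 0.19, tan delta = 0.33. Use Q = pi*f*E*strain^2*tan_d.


Q = pi * f * E * strain^2 * tan_d
= pi * 10 * 13.8 * 0.19^2 * 0.33
= pi * 10 * 13.8 * 0.0361 * 0.33
= 5.1648

Q = 5.1648


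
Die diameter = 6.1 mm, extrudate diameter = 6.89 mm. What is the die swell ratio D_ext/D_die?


Die swell ratio = D_extrudate / D_die
= 6.89 / 6.1
= 1.13

Die swell = 1.13


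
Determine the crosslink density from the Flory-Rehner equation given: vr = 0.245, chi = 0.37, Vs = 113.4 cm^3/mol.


ln(1 - vr) = ln(1 - 0.245) = -0.2810
Numerator = -((-0.2810) + 0.245 + 0.37 * 0.245^2) = 0.0138
Denominator = 113.4 * (0.245^(1/3) - 0.245/2) = 57.0666
nu = 0.0138 / 57.0666 = 2.4232e-04 mol/cm^3

2.4232e-04 mol/cm^3


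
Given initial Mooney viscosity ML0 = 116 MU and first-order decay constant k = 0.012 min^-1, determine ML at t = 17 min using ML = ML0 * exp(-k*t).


ML = ML0 * exp(-k * t)
ML = 116 * exp(-0.012 * 17)
ML = 116 * 0.8155
ML = 94.59 MU

94.59 MU


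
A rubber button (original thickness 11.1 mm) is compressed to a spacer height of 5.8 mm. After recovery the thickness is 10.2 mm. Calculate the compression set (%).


CS = (t0 - recovered) / (t0 - ts) * 100
= (11.1 - 10.2) / (11.1 - 5.8) * 100
= 0.9 / 5.3 * 100
= 17.0%

17.0%


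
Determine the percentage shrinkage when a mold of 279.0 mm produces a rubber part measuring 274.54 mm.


Shrinkage = (mold - part) / mold * 100
= (279.0 - 274.54) / 279.0 * 100
= 4.46 / 279.0 * 100
= 1.6%

1.6%


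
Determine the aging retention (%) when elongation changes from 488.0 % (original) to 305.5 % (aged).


Retention = aged / original * 100
= 305.5 / 488.0 * 100
= 62.6%

62.6%


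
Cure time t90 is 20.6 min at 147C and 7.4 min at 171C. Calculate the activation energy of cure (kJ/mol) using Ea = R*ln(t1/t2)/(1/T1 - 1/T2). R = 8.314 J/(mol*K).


T1 = 420.15 K, T2 = 444.15 K
1/T1 - 1/T2 = 1.2861e-04
ln(t1/t2) = ln(20.6/7.4) = 1.0238
Ea = 8.314 * 1.0238 / 1.2861e-04 = 66183.9428 J/mol
Ea = 66.18 kJ/mol

66.18 kJ/mol


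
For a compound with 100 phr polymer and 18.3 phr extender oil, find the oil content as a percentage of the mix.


Oil % = oil / (100 + oil) * 100
= 18.3 / (100 + 18.3) * 100
= 18.3 / 118.3 * 100
= 15.47%

15.47%


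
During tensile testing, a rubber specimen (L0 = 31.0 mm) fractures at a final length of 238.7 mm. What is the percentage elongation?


Elongation = (Lf - L0) / L0 * 100
= (238.7 - 31.0) / 31.0 * 100
= 207.7 / 31.0 * 100
= 670.0%

670.0%


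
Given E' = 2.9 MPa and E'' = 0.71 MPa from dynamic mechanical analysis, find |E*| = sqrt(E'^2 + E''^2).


|E*| = sqrt(E'^2 + E''^2)
= sqrt(2.9^2 + 0.71^2)
= sqrt(8.4100 + 0.5041)
= 2.986 MPa

2.986 MPa


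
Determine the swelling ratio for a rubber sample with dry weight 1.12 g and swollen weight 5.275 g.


Q = W_swollen / W_dry
Q = 5.275 / 1.12
Q = 4.71

Q = 4.71


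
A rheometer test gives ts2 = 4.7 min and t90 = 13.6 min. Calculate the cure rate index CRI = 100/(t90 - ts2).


CRI = 100 / (t90 - ts2)
= 100 / (13.6 - 4.7)
= 100 / 8.9
= 11.24 min^-1

11.24 min^-1


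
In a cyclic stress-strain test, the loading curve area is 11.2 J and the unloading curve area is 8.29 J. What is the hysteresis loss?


Hysteresis loss = loading - unloading
= 11.2 - 8.29
= 2.91 J

2.91 J


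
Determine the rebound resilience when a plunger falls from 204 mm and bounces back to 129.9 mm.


Resilience = h_rebound / h_drop * 100
= 129.9 / 204 * 100
= 63.7%

63.7%


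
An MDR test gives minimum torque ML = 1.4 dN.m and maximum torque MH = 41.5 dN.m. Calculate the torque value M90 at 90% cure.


M90 = ML + 0.9 * (MH - ML)
M90 = 1.4 + 0.9 * (41.5 - 1.4)
M90 = 1.4 + 0.9 * 40.1
M90 = 37.49 dN.m

37.49 dN.m


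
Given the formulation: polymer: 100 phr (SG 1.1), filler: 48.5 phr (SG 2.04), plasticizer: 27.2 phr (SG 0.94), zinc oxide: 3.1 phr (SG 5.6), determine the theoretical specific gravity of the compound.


Sum of weights = 178.8
Volume contributions:
  polymer: 100/1.1 = 90.9091
  filler: 48.5/2.04 = 23.7745
  plasticizer: 27.2/0.94 = 28.9362
  zinc oxide: 3.1/5.6 = 0.5536
Sum of volumes = 144.1733
SG = 178.8 / 144.1733 = 1.24

SG = 1.24


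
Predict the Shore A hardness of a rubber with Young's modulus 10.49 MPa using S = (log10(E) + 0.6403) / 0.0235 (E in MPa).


log10(E) = 0.0235*S - 0.6403  =>  S = (log10(E) + 0.6403) / 0.0235
log10(10.49) = 1.020775
S = (1.020775 + 0.6403) / 0.0235 = 1.661075 / 0.0235
S = 70.7

Shore A = 70.7


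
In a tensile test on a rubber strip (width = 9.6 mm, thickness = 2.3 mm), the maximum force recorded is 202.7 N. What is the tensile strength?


Area = width * thickness = 9.6 * 2.3 = 22.08 mm^2
TS = force / area = 202.7 / 22.08 = 9.18 MPa

9.18 MPa


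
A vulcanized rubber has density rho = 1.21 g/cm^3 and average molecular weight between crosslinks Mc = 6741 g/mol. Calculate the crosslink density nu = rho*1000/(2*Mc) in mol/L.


nu = rho * 1000 / (2 * Mc)
nu = 1.21 * 1000 / (2 * 6741)
nu = 1210.0 / 13482
nu = 0.0897 mol/L

0.0897 mol/L


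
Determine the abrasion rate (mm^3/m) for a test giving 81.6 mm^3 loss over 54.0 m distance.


Rate = volume_loss / distance
= 81.6 / 54.0
= 1.511 mm^3/m

1.511 mm^3/m


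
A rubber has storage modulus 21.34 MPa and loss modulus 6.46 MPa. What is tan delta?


tan delta = E'' / E'
= 6.46 / 21.34
= 0.3027

tan delta = 0.3027


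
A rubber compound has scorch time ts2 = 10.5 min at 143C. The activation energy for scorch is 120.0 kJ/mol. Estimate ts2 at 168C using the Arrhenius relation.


Convert temperatures: T1 = 143 + 273.15 = 416.15 K, T2 = 168 + 273.15 = 441.15 K
ts2_new = 10.5 * exp(120000 / 8.314 * (1/441.15 - 1/416.15))
1/T2 - 1/T1 = -1.3618e-04
ts2_new = 1.47 min

1.47 min


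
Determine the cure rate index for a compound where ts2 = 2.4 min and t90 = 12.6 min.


CRI = 100 / (t90 - ts2)
= 100 / (12.6 - 2.4)
= 100 / 10.2
= 9.8 min^-1

9.8 min^-1


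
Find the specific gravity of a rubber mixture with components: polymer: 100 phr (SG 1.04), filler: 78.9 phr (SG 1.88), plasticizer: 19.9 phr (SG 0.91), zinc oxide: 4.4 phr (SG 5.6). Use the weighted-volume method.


Sum of weights = 203.2
Volume contributions:
  polymer: 100/1.04 = 96.1538
  filler: 78.9/1.88 = 41.9681
  plasticizer: 19.9/0.91 = 21.8681
  zinc oxide: 4.4/5.6 = 0.7857
Sum of volumes = 160.7758
SG = 203.2 / 160.7758 = 1.264

SG = 1.264


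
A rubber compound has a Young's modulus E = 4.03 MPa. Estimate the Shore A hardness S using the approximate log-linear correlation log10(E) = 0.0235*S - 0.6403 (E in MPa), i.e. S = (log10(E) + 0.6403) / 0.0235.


log10(E) = 0.0235*S - 0.6403  =>  S = (log10(E) + 0.6403) / 0.0235
log10(4.03) = 0.605305
S = (0.605305 + 0.6403) / 0.0235 = 1.245605 / 0.0235
S = 53.0

Shore A = 53.0


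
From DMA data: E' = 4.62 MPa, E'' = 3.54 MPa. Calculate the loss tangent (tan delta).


tan delta = E'' / E'
= 3.54 / 4.62
= 0.7662

tan delta = 0.7662


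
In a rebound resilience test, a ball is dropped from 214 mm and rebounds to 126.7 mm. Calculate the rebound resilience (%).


Resilience = h_rebound / h_drop * 100
= 126.7 / 214 * 100
= 59.2%

59.2%


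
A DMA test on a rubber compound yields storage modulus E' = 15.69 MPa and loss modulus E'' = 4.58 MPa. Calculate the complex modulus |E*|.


|E*| = sqrt(E'^2 + E''^2)
= sqrt(15.69^2 + 4.58^2)
= sqrt(246.1761 + 20.9764)
= 16.345 MPa

16.345 MPa


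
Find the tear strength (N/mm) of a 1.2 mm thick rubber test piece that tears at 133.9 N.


Tear strength = force / thickness
= 133.9 / 1.2
= 111.58 N/mm

111.58 N/mm


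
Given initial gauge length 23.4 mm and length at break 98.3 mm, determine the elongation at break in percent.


Elongation = (Lf - L0) / L0 * 100
= (98.3 - 23.4) / 23.4 * 100
= 74.9 / 23.4 * 100
= 320.1%

320.1%


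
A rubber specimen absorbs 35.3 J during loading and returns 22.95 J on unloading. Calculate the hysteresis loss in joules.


Hysteresis loss = loading - unloading
= 35.3 - 22.95
= 12.35 J

12.35 J


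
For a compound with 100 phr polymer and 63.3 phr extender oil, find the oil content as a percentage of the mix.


Oil % = oil / (100 + oil) * 100
= 63.3 / (100 + 63.3) * 100
= 63.3 / 163.3 * 100
= 38.76%

38.76%


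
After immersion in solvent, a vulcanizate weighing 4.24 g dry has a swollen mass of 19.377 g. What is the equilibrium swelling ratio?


Q = W_swollen / W_dry
Q = 19.377 / 4.24
Q = 4.57

Q = 4.57


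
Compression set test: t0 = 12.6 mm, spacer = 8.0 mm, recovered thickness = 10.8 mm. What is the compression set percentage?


CS = (t0 - recovered) / (t0 - ts) * 100
= (12.6 - 10.8) / (12.6 - 8.0) * 100
= 1.8 / 4.6 * 100
= 39.1%

39.1%


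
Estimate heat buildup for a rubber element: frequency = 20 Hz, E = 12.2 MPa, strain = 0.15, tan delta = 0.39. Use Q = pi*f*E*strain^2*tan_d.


Q = pi * f * E * strain^2 * tan_d
= pi * 20 * 12.2 * 0.15^2 * 0.39
= pi * 20 * 12.2 * 0.0225 * 0.39
= 6.7265

Q = 6.7265


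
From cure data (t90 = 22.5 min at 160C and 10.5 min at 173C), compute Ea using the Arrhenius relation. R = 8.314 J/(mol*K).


T1 = 433.15 K, T2 = 446.15 K
1/T1 - 1/T2 = 6.7270e-05
ln(t1/t2) = ln(22.5/10.5) = 0.7621
Ea = 8.314 * 0.7621 / 6.7270e-05 = 94193.4425 J/mol
Ea = 94.19 kJ/mol

94.19 kJ/mol


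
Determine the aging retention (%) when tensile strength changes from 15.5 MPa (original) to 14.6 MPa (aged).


Retention = aged / original * 100
= 14.6 / 15.5 * 100
= 94.2%

94.2%


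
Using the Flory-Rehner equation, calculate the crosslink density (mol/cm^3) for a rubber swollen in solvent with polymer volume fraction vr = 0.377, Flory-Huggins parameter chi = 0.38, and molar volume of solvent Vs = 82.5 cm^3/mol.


ln(1 - vr) = ln(1 - 0.377) = -0.4732
Numerator = -((-0.4732) + 0.377 + 0.38 * 0.377^2) = 0.0422
Denominator = 82.5 * (0.377^(1/3) - 0.377/2) = 44.0471
nu = 0.0422 / 44.0471 = 9.5806e-04 mol/cm^3

9.5806e-04 mol/cm^3


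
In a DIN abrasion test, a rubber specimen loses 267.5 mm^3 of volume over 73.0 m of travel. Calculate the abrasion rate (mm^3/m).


Rate = volume_loss / distance
= 267.5 / 73.0
= 3.664 mm^3/m

3.664 mm^3/m


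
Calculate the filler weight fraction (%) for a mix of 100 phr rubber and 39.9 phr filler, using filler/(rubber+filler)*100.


Filler % = filler / (rubber + filler) * 100
= 39.9 / (100 + 39.9) * 100
= 39.9 / 139.9 * 100
= 28.52%

28.52%


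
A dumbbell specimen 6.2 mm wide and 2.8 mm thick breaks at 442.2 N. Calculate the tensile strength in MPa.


Area = width * thickness = 6.2 * 2.8 = 17.36 mm^2
TS = force / area = 442.2 / 17.36 = 25.47 MPa

25.47 MPa


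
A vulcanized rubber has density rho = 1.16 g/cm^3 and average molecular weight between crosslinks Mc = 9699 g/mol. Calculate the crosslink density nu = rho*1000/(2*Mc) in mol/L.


nu = rho * 1000 / (2 * Mc)
nu = 1.16 * 1000 / (2 * 9699)
nu = 1160.0 / 19398
nu = 0.0598 mol/L

0.0598 mol/L


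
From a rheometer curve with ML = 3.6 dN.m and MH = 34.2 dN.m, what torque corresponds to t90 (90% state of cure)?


M90 = ML + 0.9 * (MH - ML)
M90 = 3.6 + 0.9 * (34.2 - 3.6)
M90 = 3.6 + 0.9 * 30.6
M90 = 31.14 dN.m

31.14 dN.m


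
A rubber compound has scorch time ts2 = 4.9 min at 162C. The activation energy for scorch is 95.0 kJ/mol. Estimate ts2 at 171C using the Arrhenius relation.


Convert temperatures: T1 = 162 + 273.15 = 435.15 K, T2 = 171 + 273.15 = 444.15 K
ts2_new = 4.9 * exp(95000 / 8.314 * (1/444.15 - 1/435.15))
1/T2 - 1/T1 = -4.6567e-05
ts2_new = 2.88 min

2.88 min


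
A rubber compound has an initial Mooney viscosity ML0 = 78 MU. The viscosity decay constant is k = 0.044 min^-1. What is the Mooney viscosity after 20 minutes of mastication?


ML = ML0 * exp(-k * t)
ML = 78 * exp(-0.044 * 20)
ML = 78 * 0.4148
ML = 32.35 MU

32.35 MU


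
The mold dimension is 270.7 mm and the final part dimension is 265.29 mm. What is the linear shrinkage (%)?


Shrinkage = (mold - part) / mold * 100
= (270.7 - 265.29) / 270.7 * 100
= 5.41 / 270.7 * 100
= 2.0%

2.0%


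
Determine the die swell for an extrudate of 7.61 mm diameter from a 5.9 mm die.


Die swell ratio = D_extrudate / D_die
= 7.61 / 5.9
= 1.29

Die swell = 1.29


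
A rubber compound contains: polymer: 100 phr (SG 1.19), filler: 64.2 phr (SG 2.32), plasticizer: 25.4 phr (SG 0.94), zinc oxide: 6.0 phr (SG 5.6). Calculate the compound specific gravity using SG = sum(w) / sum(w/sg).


Sum of weights = 195.6
Volume contributions:
  polymer: 100/1.19 = 84.0336
  filler: 64.2/2.32 = 27.6724
  plasticizer: 25.4/0.94 = 27.0213
  zinc oxide: 6.0/5.6 = 1.0714
Sum of volumes = 139.7987
SG = 195.6 / 139.7987 = 1.399

SG = 1.399


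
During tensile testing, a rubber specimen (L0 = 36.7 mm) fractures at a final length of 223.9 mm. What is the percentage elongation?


Elongation = (Lf - L0) / L0 * 100
= (223.9 - 36.7) / 36.7 * 100
= 187.2 / 36.7 * 100
= 510.1%

510.1%


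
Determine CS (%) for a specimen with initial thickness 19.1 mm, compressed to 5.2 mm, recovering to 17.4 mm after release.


CS = (t0 - recovered) / (t0 - ts) * 100
= (19.1 - 17.4) / (19.1 - 5.2) * 100
= 1.7 / 13.9 * 100
= 12.2%

12.2%


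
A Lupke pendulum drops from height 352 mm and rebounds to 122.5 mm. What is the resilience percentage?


Resilience = h_rebound / h_drop * 100
= 122.5 / 352 * 100
= 34.8%

34.8%


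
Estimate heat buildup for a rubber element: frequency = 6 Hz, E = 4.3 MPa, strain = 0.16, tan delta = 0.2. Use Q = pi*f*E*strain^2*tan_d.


Q = pi * f * E * strain^2 * tan_d
= pi * 6 * 4.3 * 0.16^2 * 0.2
= pi * 6 * 4.3 * 0.0256 * 0.2
= 0.4150

Q = 0.4150


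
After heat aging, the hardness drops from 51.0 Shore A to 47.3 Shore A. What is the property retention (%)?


Retention = aged / original * 100
= 47.3 / 51.0 * 100
= 92.7%

92.7%


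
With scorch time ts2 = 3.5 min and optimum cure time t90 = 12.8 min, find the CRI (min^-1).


CRI = 100 / (t90 - ts2)
= 100 / (12.8 - 3.5)
= 100 / 9.3
= 10.75 min^-1

10.75 min^-1


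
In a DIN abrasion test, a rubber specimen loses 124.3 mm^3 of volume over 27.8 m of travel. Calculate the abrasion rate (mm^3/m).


Rate = volume_loss / distance
= 124.3 / 27.8
= 4.471 mm^3/m

4.471 mm^3/m


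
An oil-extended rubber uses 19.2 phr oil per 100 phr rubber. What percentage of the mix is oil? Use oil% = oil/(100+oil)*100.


Oil % = oil / (100 + oil) * 100
= 19.2 / (100 + 19.2) * 100
= 19.2 / 119.2 * 100
= 16.11%

16.11%


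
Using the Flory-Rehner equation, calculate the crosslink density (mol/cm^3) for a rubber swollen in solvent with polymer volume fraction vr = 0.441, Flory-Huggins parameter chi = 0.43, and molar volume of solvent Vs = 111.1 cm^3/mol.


ln(1 - vr) = ln(1 - 0.441) = -0.5816
Numerator = -((-0.5816) + 0.441 + 0.43 * 0.441^2) = 0.0570
Denominator = 111.1 * (0.441^(1/3) - 0.441/2) = 60.0680
nu = 0.0570 / 60.0680 = 9.4857e-04 mol/cm^3

9.4857e-04 mol/cm^3


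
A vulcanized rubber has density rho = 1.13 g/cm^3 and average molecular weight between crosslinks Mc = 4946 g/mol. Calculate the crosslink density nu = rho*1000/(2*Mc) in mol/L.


nu = rho * 1000 / (2 * Mc)
nu = 1.13 * 1000 / (2 * 4946)
nu = 1130.0 / 9892
nu = 0.1142 mol/L

0.1142 mol/L


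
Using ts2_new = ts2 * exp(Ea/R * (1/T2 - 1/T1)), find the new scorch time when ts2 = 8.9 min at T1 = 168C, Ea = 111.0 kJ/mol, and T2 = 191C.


Convert temperatures: T1 = 168 + 273.15 = 441.15 K, T2 = 191 + 273.15 = 464.15 K
ts2_new = 8.9 * exp(111000 / 8.314 * (1/464.15 - 1/441.15))
1/T2 - 1/T1 = -1.1233e-04
ts2_new = 1.99 min

1.99 min


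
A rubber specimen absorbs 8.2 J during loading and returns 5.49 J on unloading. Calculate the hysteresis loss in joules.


Hysteresis loss = loading - unloading
= 8.2 - 5.49
= 2.71 J

2.71 J


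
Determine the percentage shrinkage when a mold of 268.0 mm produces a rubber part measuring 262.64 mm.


Shrinkage = (mold - part) / mold * 100
= (268.0 - 262.64) / 268.0 * 100
= 5.36 / 268.0 * 100
= 2.0%

2.0%


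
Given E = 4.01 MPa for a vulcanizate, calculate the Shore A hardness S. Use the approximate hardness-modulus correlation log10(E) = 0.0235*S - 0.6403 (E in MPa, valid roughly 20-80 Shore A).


log10(E) = 0.0235*S - 0.6403  =>  S = (log10(E) + 0.6403) / 0.0235
log10(4.01) = 0.603144
S = (0.603144 + 0.6403) / 0.0235 = 1.243444 / 0.0235
S = 52.9

Shore A = 52.9


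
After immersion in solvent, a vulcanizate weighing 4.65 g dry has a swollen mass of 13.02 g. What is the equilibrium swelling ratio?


Q = W_swollen / W_dry
Q = 13.02 / 4.65
Q = 2.8

Q = 2.8


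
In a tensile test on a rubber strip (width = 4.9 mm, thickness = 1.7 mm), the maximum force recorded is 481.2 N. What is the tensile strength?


Area = width * thickness = 4.9 * 1.7 = 8.33 mm^2
TS = force / area = 481.2 / 8.33 = 57.77 MPa

57.77 MPa


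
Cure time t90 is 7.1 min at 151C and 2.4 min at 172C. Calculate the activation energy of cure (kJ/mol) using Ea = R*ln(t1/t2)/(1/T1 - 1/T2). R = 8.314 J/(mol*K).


T1 = 424.15 K, T2 = 445.15 K
1/T1 - 1/T2 = 1.1122e-04
ln(t1/t2) = ln(7.1/2.4) = 1.0846
Ea = 8.314 * 1.0846 / 1.1122e-04 = 81076.8009 J/mol
Ea = 81.08 kJ/mol

81.08 kJ/mol


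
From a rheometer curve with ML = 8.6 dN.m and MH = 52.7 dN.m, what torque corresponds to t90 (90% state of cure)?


M90 = ML + 0.9 * (MH - ML)
M90 = 8.6 + 0.9 * (52.7 - 8.6)
M90 = 8.6 + 0.9 * 44.1
M90 = 48.29 dN.m

48.29 dN.m


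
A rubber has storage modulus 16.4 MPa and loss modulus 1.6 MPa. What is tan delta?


tan delta = E'' / E'
= 1.6 / 16.4
= 0.0976

tan delta = 0.0976


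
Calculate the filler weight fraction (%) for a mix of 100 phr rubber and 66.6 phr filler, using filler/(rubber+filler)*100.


Filler % = filler / (rubber + filler) * 100
= 66.6 / (100 + 66.6) * 100
= 66.6 / 166.6 * 100
= 39.98%

39.98%


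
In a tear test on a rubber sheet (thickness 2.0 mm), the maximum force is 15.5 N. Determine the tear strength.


Tear strength = force / thickness
= 15.5 / 2.0
= 7.75 N/mm

7.75 N/mm


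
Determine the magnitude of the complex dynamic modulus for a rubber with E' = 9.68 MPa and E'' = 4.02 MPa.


|E*| = sqrt(E'^2 + E''^2)
= sqrt(9.68^2 + 4.02^2)
= sqrt(93.7024 + 16.1604)
= 10.482 MPa

10.482 MPa


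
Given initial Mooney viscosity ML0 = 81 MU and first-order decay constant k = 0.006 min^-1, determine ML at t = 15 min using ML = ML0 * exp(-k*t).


ML = ML0 * exp(-k * t)
ML = 81 * exp(-0.006 * 15)
ML = 81 * 0.9139
ML = 74.03 MU

74.03 MU


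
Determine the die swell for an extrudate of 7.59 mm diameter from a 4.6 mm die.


Die swell ratio = D_extrudate / D_die
= 7.59 / 4.6
= 1.65

Die swell = 1.65


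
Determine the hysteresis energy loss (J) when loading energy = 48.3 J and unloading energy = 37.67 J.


Hysteresis loss = loading - unloading
= 48.3 - 37.67
= 10.63 J

10.63 J


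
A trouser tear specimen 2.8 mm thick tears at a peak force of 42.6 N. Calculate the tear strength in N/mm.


Tear strength = force / thickness
= 42.6 / 2.8
= 15.21 N/mm

15.21 N/mm


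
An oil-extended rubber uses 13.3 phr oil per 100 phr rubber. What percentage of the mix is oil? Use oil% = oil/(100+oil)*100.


Oil % = oil / (100 + oil) * 100
= 13.3 / (100 + 13.3) * 100
= 13.3 / 113.3 * 100
= 11.74%

11.74%


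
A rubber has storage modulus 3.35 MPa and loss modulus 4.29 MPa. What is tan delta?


tan delta = E'' / E'
= 4.29 / 3.35
= 1.2806

tan delta = 1.2806


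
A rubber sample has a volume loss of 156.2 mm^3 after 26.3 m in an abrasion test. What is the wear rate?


Rate = volume_loss / distance
= 156.2 / 26.3
= 5.939 mm^3/m

5.939 mm^3/m


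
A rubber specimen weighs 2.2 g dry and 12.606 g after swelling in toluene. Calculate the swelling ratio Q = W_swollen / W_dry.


Q = W_swollen / W_dry
Q = 12.606 / 2.2
Q = 5.73

Q = 5.73


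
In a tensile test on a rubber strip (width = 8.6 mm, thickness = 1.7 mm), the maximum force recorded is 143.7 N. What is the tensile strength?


Area = width * thickness = 8.6 * 1.7 = 14.62 mm^2
TS = force / area = 143.7 / 14.62 = 9.83 MPa

9.83 MPa
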